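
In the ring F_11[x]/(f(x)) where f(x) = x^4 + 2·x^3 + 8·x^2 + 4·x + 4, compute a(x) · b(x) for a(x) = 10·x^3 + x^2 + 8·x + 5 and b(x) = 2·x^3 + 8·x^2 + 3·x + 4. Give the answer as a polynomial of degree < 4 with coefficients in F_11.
a · b ≡ 4·x^3 + 9·x^2 + x + 10 (mod f(x))

Multiply as integer polynomials: a · b = 20·x^6 + 82·x^5 + 54·x^4 + 117·x^3 + 68·x^2 + 47·x + 20. Reducing coefficients mod 11: a · b ≡ 9·x^6 + 5·x^5 + 10·x^4 + 7·x^3 + 2·x^2 + 3·x + 9. Now divide by f(x) = x^4 + 2·x^3 + 8·x^2 + 4·x + 4 in F_11[x], eliminating the leading term at each step:
  leading term 9·x^6: subtract (9·x^2)·f(x) = 9·x^6 + 7·x^5 + 6·x^4 + 3·x^3 + 3·x^2, leaving 9·x^5 + 4·x^4 + 4·x^3 + 10·x^2 + 3·x + 9 (coefficients mod 11)
  leading term 9·x^5: subtract (9·x)·f(x) = 9·x^5 + 7·x^4 + 6·x^3 + 3·x^2 + 3·x, leaving 8·x^4 + 9·x^3 + 7·x^2 + 9 (coefficients mod 11)
  leading term 8·x^4: subtract (8)·f(x) = 8·x^4 + 5·x^3 + 9·x^2 + 10·x + 10, leaving 4·x^3 + 9·x^2 + x + 10 (coefficients mod 11)
The degree is now < 4, so this is the remainder. Hence a · b ≡ 4·x^3 + 9·x^2 + x + 10 in F_11[x]/(f).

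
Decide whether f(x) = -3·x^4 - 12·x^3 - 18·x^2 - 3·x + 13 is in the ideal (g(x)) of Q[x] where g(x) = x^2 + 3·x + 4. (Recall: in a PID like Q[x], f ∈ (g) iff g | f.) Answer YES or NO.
NO

In Q[x] the ideal (g) consists of all multiples of g, so f ∈ (g) iff g | f, i.e. iff the remainder of f on division by g is 0. Divide f by g (g is monic, so eliminate the leading term of the running remainder at each step):
  leading term -3·x^4: subtract (-3·x^2)·g(x) = -3·x^4 - 9·x^3 - 12·x^2, leaving -3·x^3 - 6·x^2 - 3·x + 13
  leading term -3·x^3: subtract (-3·x)·g(x) = -3·x^3 - 9·x^2 - 12·x, leaving 3·x^2 + 9·x + 13
  leading term 3·x^2: subtract (3)·g(x) = 3·x^2 + 9·x + 12, leaving 1
The remainder r(x) = 1 ≠ 0 (and deg r < deg g), so g ∤ f, i.e. f ∉ (g).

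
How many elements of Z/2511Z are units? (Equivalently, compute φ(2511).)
Z/2511Z has φ(2511) = 1620 units

An element a ∈ Z/2511Z is a unit iff gcd(a, 2511) = 1, so the number of units is φ(2511). φ is multiplicative, with φ(p^e) = p^e − p^(e−1). Factorise 2511 = 3^4 · 31. Then
  φ(2511) = (3^4 − 3^3) · (31 − 1) = 54 · 30 = 1620.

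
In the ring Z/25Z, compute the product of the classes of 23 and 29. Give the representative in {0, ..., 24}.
Reduce the factors first: 29 ≡ 4 (mod 25), so 23 · 29 ≡ 23 · 4 (mod 25). 23 · 4 = 92. Dividing by 25: 92 = 3·25 + 17. So (23 · 29) mod 25 = 17.

Final answer: 17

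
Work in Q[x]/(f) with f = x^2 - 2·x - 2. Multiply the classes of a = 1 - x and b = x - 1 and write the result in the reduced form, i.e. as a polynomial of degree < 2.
First multiply in Q[x] without reducing: a · b = -x^2 + 2·x - 1. Now divide by f(x) = x^2 - 2·x - 2, eliminating the leading term at each step:
  leading term -x^2: subtract (-1)·f(x) = -x^2 + 2·x + 2, leaving -3
The degree is now < 2, so this is the remainder. Hence a · b ≡ -3 in Q[x]/(f).

Final answer: a · b ≡ -3 (mod f(x))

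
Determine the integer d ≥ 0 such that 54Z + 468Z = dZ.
In the PID Z, (a, b) is generated by gcd(a, b). Compute gcd(468, 54) with the extended Euclidean algorithm, tracking rows (r, s, t) with s·468 + t·54 = r:
  row A: (468, 1, 0)   [1·468 + 0·54 = 468]
  row B: (54, 0, 1)   [0·468 + 1·54 = 54]
  468 = 8·54 + 36   → row C = row A − 8·row B = (36, 1, −8)   [check: 1·468 − 8·54 = 36]
  54 = 1·36 + 18   → row D = row B − 1·row C = (18, −1, 9)   [check: −1·468 + 9·54 = 18]
  36 = 2·18 + 0   → remainder 0, stop. gcd = 18 (last nonzero row D).
So gcd(54, 468) = 18, with Bézout identity −1·468 + 9·54 = 18. Containment (⊇): the Bézout identity exhibits 18 as an element of (54, 468), giving (18) ⊆ (54, 468). Containment (⊆): since 18 | 54 and 18 | 468 (54 = 18·3, 468 = 18·26), every Z-linear combination of 54 and 468 is divisible by 18, so (54, 468) ⊆ (18). Therefore (54, 468) = (18), d = 18.

Final answer: (54, 468) = (18); d = 18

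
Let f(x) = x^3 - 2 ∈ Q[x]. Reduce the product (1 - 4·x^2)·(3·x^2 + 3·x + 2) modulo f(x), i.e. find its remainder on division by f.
a · b ≡ -5·x^2 - 21·x - 22 (mod f(x))

First multiply in Q[x] without reducing: a · b = -12·x^4 - 12·x^3 - 5·x^2 + 3·x + 2. Now divide by f(x) = x^3 - 2, eliminating the leading term at each step:
  leading term -12·x^4: subtract (-12·x)·f(x) = -12·x^4 + 24·x, leaving -12·x^3 - 5·x^2 - 21·x + 2
  leading term -12·x^3: subtract (-12)·f(x) = 24 - 12·x^3, leaving -5·x^2 - 21·x - 22
The degree is now < 3, so this is the remainder. Hence a · b ≡ -5·x^2 - 21·x - 22 in Q[x]/(f).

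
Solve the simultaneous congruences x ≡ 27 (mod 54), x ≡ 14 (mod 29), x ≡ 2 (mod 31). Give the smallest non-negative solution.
x ≡ 15471 (mod 48546); the representative in [0, 48546) is 15471

The moduli 54, 29, 31 are pairwise coprime, so by the CRT there is a unique solution mod 54·29·31 = 48546.
Solve by successive substitution. Start with x ≡ 27 (mod 54).
  Combine with x ≡ 14 (mod 29): write x = 27 + 54·t and require 27 + 54·t ≡ 14 (mod 29), i.e. 54·t ≡ 14 − 27 ≡ 16 (mod 29). Since 54^(−1) ≡ 7 (mod 29) (54 ≡ 25 (mod 29)), t ≡ 7·16 ≡ 25 (mod 29). So x ≡ 27 + 54·25 = 1377 (mod 1566).
  Combine with x ≡ 2 (mod 31): write x = 1377 + 1566·t and require 1377 + 1566·t ≡ 2 (mod 31), i.e. 1566·t ≡ 2 − 1377 ≡ 20 (mod 31). Since 1566^(−1) ≡ 2 (mod 31) (1566 ≡ 16 (mod 31)), t ≡ 2·20 ≡ 9 (mod 31). So x ≡ 1377 + 1566·9 = 15471 (mod 48546).
Unique solution in [0, 48546): x = 15471.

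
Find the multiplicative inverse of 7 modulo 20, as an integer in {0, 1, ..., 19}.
7^(−1) ≡ 3 (mod 20)

Apply the extended Euclidean algorithm to (20, 7), tracking rows (r, s, t) with s·20 + t·7 = r. Each division r_prev = q·r_cur + r_new produces the new row as (previous row) − q·(current row):
  row A: (20, 1, 0)   [1·20 + 0·7 = 20]
  row B: (7, 0, 1)   [0·20 + 1·7 = 7]
  20 = 2·7 + 6   → row C = row A − 2·row B = (6, 1, −2)   [check: 1·20 − 2·7 = 6]
  7 = 1·6 + 1   → row D = row B − 1·row C = (1, −1, 3)   [check: −1·20 + 3·7 = 1]
  6 = 6·1 + 0   → remainder 0, stop. gcd = 1 (last nonzero row D).
The gcd is 1, so 7 is invertible mod 20. The last nonzero row gives −1·20 + 3·7 = 1, so t = 3. So 7^(−1) ≡ 3 (mod 20). Verify: 7 · 3 = 21 ≡ 1 (mod 20). ✓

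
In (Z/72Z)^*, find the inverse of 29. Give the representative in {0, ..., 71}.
Apply the extended Euclidean algorithm to (72, 29), tracking rows (r, s, t) with s·72 + t·29 = r. Each division r_prev = q·r_cur + r_new produces the new row as (previous row) − q·(current row):
  row A: (72, 1, 0)   [1·72 + 0·29 = 72]
  row B: (29, 0, 1)   [0·72 + 1·29 = 29]
  72 = 2·29 + 14   → row C = row A − 2·row B = (14, 1, −2)   [check: 1·72 − 2·29 = 14]
  29 = 2·14 + 1   → row D = row B − 2·row C = (1, −2, 5)   [check: −2·72 + 5·29 = 1]
  14 = 14·1 + 0   → remainder 0, stop. gcd = 1 (last nonzero row D).
The gcd is 1, so 29 is invertible mod 72. The last nonzero row gives −2·72 + 5·29 = 1, so t = 5. So 29^(−1) ≡ 5 (mod 72). Verify: 29 · 5 = 145 ≡ 1 (mod 72). ✓

Final answer: 29^(−1) ≡ 5 (mod 72)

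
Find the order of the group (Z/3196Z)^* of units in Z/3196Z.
(Z/3196Z)^* consists of the classes a with gcd(a, 3196) = 1, so its order is φ(3196). φ is multiplicative, with φ(p^e) = p^e − p^(e−1). Factorise 3196 = 2^2 · 17 · 47. Then
  φ(3196) = (2^2 − 2^1) · (17 − 1) · (47 − 1) = 2 · 16 · 46 = 1472.
Thus |(Z/3196Z)^*| = 1472.

Final answer: |(Z/3196Z)^*| = 1472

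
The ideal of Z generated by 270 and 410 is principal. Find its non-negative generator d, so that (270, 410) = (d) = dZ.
In the PID Z, (a, b) is generated by gcd(a, b). Compute gcd(410, 270) with the extended Euclidean algorithm, tracking rows (r, s, t) with s·410 + t·270 = r:
  row A: (410, 1, 0)   [1·410 + 0·270 = 410]
  row B: (270, 0, 1)   [0·410 + 1·270 = 270]
  410 = 1·270 + 140   → row C = row A − 1·row B = (140, 1, −1)   [check: 1·410 − 1·270 = 140]
  270 = 1·140 + 130   → row D = row B − 1·row C = (130, −1, 2)   [check: −1·410 + 2·270 = 130]
  140 = 1·130 + 10   → row E = row C − 1·row D = (10, 2, −3)   [check: 2·410 − 3·270 = 10]
  130 = 13·10 + 0   → remainder 0, stop. gcd = 10 (last nonzero row E).
So gcd(270, 410) = 10, with Bézout identity 2·410 − 3·270 = 10. Containment (⊇): the Bézout identity exhibits 10 as an element of (270, 410), giving (10) ⊆ (270, 410). Containment (⊆): since 10 | 270 and 10 | 410 (270 = 10·27, 410 = 10·41), every Z-linear combination of 270 and 410 is divisible by 10, so (270, 410) ⊆ (10). Therefore (270, 410) = (10), d = 10.

Final answer: (270, 410) = (10); d = 10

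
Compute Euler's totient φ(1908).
φ(1908) = 624

φ is multiplicative, with φ(p^e) = p^e − p^(e−1). Factorise 1908 = 2^2 · 3^2 · 53. Then
  φ(1908) = (2^2 − 2^1) · (3^2 − 3^1) · (53 − 1) = 2 · 6 · 52 = 624.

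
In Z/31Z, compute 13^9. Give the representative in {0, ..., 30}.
Use repeated squaring. Binary(9) = 1001. Walk through the bits of the exponent 9 left-to-right: at each bit after the leading one, square the running value, then multiply by 13 if the bit is 1 (always reducing mod 31):
  bit 1 = 1 (leading): start with 13.
  bit 2 = 0: square 13^2 = 169 ≡ 14 (mod 31).
  bit 3 = 0: square 14^2 = 196 ≡ 10 (mod 31).
  bit 4 = 1: square 10^2 = 100 ≡ 7; bit is 1, so multiply 7·13 = 91 ≡ 29 (mod 31).
Final value: 13^9 ≡ 29 (mod 31).

Final answer: 29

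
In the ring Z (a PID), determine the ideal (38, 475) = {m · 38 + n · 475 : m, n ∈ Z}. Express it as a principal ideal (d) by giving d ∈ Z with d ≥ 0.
(38, 475) = (19); d = 19

In the PID Z, (a, b) is generated by gcd(a, b). Compute gcd(475, 38) with the extended Euclidean algorithm, tracking rows (r, s, t) with s·475 + t·38 = r:
  row A: (475, 1, 0)   [1·475 + 0·38 = 475]
  row B: (38, 0, 1)   [0·475 + 1·38 = 38]
  475 = 12·38 + 19   → row C = row A − 12·row B = (19, 1, −12)   [check: 1·475 − 12·38 = 19]
  38 = 2·19 + 0   → remainder 0, stop. gcd = 19 (last nonzero row C).
So gcd(38, 475) = 19, with Bézout identity 1·475 − 12·38 = 19. Containment (⊇): the Bézout identity exhibits 19 as an element of (38, 475), giving (19) ⊆ (38, 475). Containment (⊆): since 19 | 38 and 19 | 475 (38 = 19·2, 475 = 19·25), every Z-linear combination of 38 and 475 is divisible by 19, so (38, 475) ⊆ (19). Therefore (38, 475) = (19), d = 19.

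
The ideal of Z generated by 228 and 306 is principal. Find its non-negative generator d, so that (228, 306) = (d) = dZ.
In the PID Z, (a, b) is generated by gcd(a, b). Compute gcd(306, 228) with the extended Euclidean algorithm, tracking rows (r, s, t) with s·306 + t·228 = r:
  row A: (306, 1, 0)   [1·306 + 0·228 = 306]
  row B: (228, 0, 1)   [0·306 + 1·228 = 228]
  306 = 1·228 + 78   → row C = row A − 1·row B = (78, 1, −1)   [check: 1·306 − 1·228 = 78]
  228 = 2·78 + 72   → row D = row B − 2·row C = (72, −2, 3)   [check: −2·306 + 3·228 = 72]
  78 = 1·72 + 6   → row E = row C − 1·row D = (6, 3, −4)   [check: 3·306 − 4·228 = 6]
  72 = 12·6 + 0   → remainder 0, stop. gcd = 6 (last nonzero row E).
So gcd(228, 306) = 6, with Bézout identity 3·306 − 4·228 = 6. Containment (⊇): the Bézout identity exhibits 6 as an element of (228, 306), giving (6) ⊆ (228, 306). Containment (⊆): since 6 | 228 and 6 | 306 (228 = 6·38, 306 = 6·51), every Z-linear combination of 228 and 306 is divisible by 6, so (228, 306) ⊆ (6). Therefore (228, 306) = (6), d = 6.

Final answer: (228, 306) = (6); d = 6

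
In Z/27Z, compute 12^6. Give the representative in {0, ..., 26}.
0

Use repeated squaring. Binary(6) = 110. Walk through the bits of the exponent 6 left-to-right: at each bit after the leading one, square the running value, then multiply by 12 if the bit is 1 (always reducing mod 27):
  bit 1 = 1 (leading): start with 12.
  bit 2 = 1: square 12^2 = 144 ≡ 9; bit is 1, so multiply 9·12 = 108 ≡ 0 (mod 27).
  bit 3 = 0: square 0^2 = 0 (mod 27).
Final value: 12^6 ≡ 0 (mod 27).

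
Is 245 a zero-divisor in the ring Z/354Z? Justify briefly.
gcd(245, 354) = 1, so 245 is a unit in Z/354Z (it has a multiplicative inverse). A unit cannot be a zero-divisor: if 245·b ≡ 0 then multiplying both sides by 245^(−1) gives b ≡ 0. So 245 is not a zero-divisor.

Final answer: NO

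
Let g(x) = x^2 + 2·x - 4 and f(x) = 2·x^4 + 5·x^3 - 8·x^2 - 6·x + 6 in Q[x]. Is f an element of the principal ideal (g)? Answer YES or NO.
In Q[x] the ideal (g) consists of all multiples of g, so f ∈ (g) iff g | f, i.e. iff the remainder of f on division by g is 0. Divide f by g (g is monic, so eliminate the leading term of the running remainder at each step):
  leading term 2·x^4: subtract (2·x^2)·g(x) = 2·x^4 + 4·x^3 - 8·x^2, leaving x^3 - 6·x + 6
  leading term x^3: subtract (x)·g(x) = x^3 + 2·x^2 - 4·x, leaving -2·x^2 - 2·x + 6
  leading term -2·x^2: subtract (-2)·g(x) = -2·x^2 - 4·x + 8, leaving 2·x - 2
The remainder r(x) = 2·x - 2 ≠ 0 (and deg r < deg g), so g ∤ f, i.e. f ∉ (g).

Final answer: NO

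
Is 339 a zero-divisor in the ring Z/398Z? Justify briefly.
gcd(339, 398) = 1, so 339 is a unit in Z/398Z (it has a multiplicative inverse). A unit cannot be a zero-divisor: if 339·b ≡ 0 then multiplying both sides by 339^(−1) gives b ≡ 0. So 339 is not a zero-divisor.

Final answer: NO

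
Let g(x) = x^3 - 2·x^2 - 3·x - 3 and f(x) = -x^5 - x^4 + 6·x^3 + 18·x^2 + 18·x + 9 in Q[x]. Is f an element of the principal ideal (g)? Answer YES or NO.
In Q[x] the ideal (g) consists of all multiples of g, so f ∈ (g) iff g | f, i.e. iff the remainder of f on division by g is 0. Divide f by g (g is monic, so eliminate the leading term of the running remainder at each step):
  leading term -x^5: subtract (-x^2)·g(x) = -x^5 + 2·x^4 + 3·x^3 + 3·x^2, leaving -3·x^4 + 3·x^3 + 15·x^2 + 18·x + 9
  leading term -3·x^4: subtract (-3·x)·g(x) = -3·x^4 + 6·x^3 + 9·x^2 + 9·x, leaving -3·x^3 + 6·x^2 + 9·x + 9
  leading term -3·x^3: subtract (-3)·g(x) = -3·x^3 + 6·x^2 + 9·x + 9, leaving 0
The remainder is 0, so f(x) = g(x) · h(x) with h(x) = -x^2 - 3·x - 3. Hence g | f, i.e. f ∈ (g).

Final answer: YES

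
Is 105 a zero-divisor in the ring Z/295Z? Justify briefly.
YES

gcd(105, 295) = 5 > 1, so 105 is not a unit in Z/295Z. In Z/nZ every nonzero non-unit is a zero-divisor: explicitly, take b = 295/gcd = 59 ≠ 0 (mod 295); then 105·59 = 6195 = 21·295, i.e. 105·59 ≡ 0 (mod 295). So 105 is a zero-divisor.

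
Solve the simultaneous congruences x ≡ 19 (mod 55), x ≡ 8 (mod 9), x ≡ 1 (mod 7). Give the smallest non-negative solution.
x ≡ 1394 (mod 3465); the representative in [0, 3465) is 1394

The moduli 55, 9, 7 are pairwise coprime, so by the CRT there is a unique solution mod 55·9·7 = 3465.
Solve by successive substitution. Start with x ≡ 19 (mod 55).
  Combine with x ≡ 8 (mod 9): write x = 19 + 55·t and require 19 + 55·t ≡ 8 (mod 9), i.e. 55·t ≡ 8 − 19 ≡ 7 (mod 9). Since 55^(−1) ≡ 1 (mod 9) (55 ≡ 1 (mod 9)), t ≡ 1·7 ≡ 7 (mod 9). So x ≡ 19 + 55·7 = 404 (mod 495).
  Combine with x ≡ 1 (mod 7): write x = 404 + 495·t and require 404 + 495·t ≡ 1 (mod 7), i.e. 495·t ≡ 1 − 404 ≡ 3 (mod 7). Since 495^(−1) ≡ 3 (mod 7) (495 ≡ 5 (mod 7)), t ≡ 3·3 ≡ 2 (mod 7). So x ≡ 404 + 495·2 = 1394 (mod 3465).
Unique solution in [0, 3465): x = 1394.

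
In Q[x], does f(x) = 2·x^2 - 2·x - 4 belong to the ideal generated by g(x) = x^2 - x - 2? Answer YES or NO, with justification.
In Q[x] the ideal (g) consists of all multiples of g, so f ∈ (g) iff g | f, i.e. iff the remainder of f on division by g is 0. Divide f by g (g is monic, so eliminate the leading term of the running remainder at each step):
  leading term 2·x^2: subtract (2)·g(x) = 2·x^2 - 2·x - 4, leaving 0
The remainder is 0, so f(x) = g(x) · h(x) with h(x) = 2. Hence g | f, i.e. f ∈ (g).

Final answer: YES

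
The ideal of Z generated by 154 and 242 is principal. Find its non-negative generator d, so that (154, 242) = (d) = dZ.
(154, 242) = (22); d = 22

In the PID Z, (a, b) is generated by gcd(a, b). Compute gcd(242, 154) with the extended Euclidean algorithm, tracking rows (r, s, t) with s·242 + t·154 = r:
  row A: (242, 1, 0)   [1·242 + 0·154 = 242]
  row B: (154, 0, 1)   [0·242 + 1·154 = 154]
  242 = 1·154 + 88   → row C = row A − 1·row B = (88, 1, −1)   [check: 1·242 − 1·154 = 88]
  154 = 1·88 + 66   → row D = row B − 1·row C = (66, −1, 2)   [check: −1·242 + 2·154 = 66]
  88 = 1·66 + 22   → row E = row C − 1·row D = (22, 2, −3)   [check: 2·242 − 3·154 = 22]
  66 = 3·22 + 0   → remainder 0, stop. gcd = 22 (last nonzero row E).
So gcd(154, 242) = 22, with Bézout identity 2·242 − 3·154 = 22. Containment (⊇): the Bézout identity exhibits 22 as an element of (154, 242), giving (22) ⊆ (154, 242). Containment (⊆): since 22 | 154 and 22 | 242 (154 = 22·7, 242 = 22·11), every Z-linear combination of 154 and 242 is divisible by 22, so (154, 242) ⊆ (22). Therefore (154, 242) = (22), d = 22.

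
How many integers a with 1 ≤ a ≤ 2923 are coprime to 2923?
The number of a ∈ {1, ..., 2923} with gcd(a, 2923) = 1 is by definition Euler's totient φ(2923). φ is multiplicative, with φ(p^e) = p^e − p^(e−1). Factorise 2923 = 37 · 79. Then
  φ(2923) = (37 − 1) · (79 − 1) = 36 · 78 = 2808.
So there are 2808 such integers.

Final answer: 2808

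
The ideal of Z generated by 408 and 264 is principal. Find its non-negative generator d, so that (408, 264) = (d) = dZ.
(408, 264) = (24); d = 24

In the PID Z, (a, b) is generated by gcd(a, b). Compute gcd(408, 264) with the extended Euclidean algorithm, tracking rows (r, s, t) with s·408 + t·264 = r:
  row A: (408, 1, 0)   [1·408 + 0·264 = 408]
  row B: (264, 0, 1)   [0·408 + 1·264 = 264]
  408 = 1·264 + 144   → row C = row A − 1·row B = (144, 1, −1)   [check: 1·408 − 1·264 = 144]
  264 = 1·144 + 120   → row D = row B − 1·row C = (120, −1, 2)   [check: −1·408 + 2·264 = 120]
  144 = 1·120 + 24   → row E = row C − 1·row D = (24, 2, −3)   [check: 2·408 − 3·264 = 24]
  120 = 5·24 + 0   → remainder 0, stop. gcd = 24 (last nonzero row E).
So gcd(408, 264) = 24, with Bézout identity 2·408 − 3·264 = 24. Containment (⊇): the Bézout identity exhibits 24 as an element of (408, 264), giving (24) ⊆ (408, 264). Containment (⊆): since 24 | 408 and 24 | 264 (408 = 24·17, 264 = 24·11), every Z-linear combination of 408 and 264 is divisible by 24, so (408, 264) ⊆ (24). Therefore (408, 264) = (24), d = 24.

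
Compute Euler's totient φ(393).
φ(393) = 260

φ is multiplicative, with φ(p^e) = p^e − p^(e−1). Factorise 393 = 3 · 131. Then
  φ(393) = (3 − 1) · (131 − 1) = 2 · 130 = 260.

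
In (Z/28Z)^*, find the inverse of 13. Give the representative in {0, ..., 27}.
13^(−1) ≡ 13 (mod 28)

Apply the extended Euclidean algorithm to (28, 13), tracking rows (r, s, t) with s·28 + t·13 = r. Each division r_prev = q·r_cur + r_new produces the new row as (previous row) − q·(current row):
  row A: (28, 1, 0)   [1·28 + 0·13 = 28]
  row B: (13, 0, 1)   [0·28 + 1·13 = 13]
  28 = 2·13 + 2   → row C = row A − 2·row B = (2, 1, −2)   [check: 1·28 − 2·13 = 2]
  13 = 6·2 + 1   → row D = row B − 6·row C = (1, −6, 13)   [check: −6·28 + 13·13 = 1]
  2 = 2·1 + 0   → remainder 0, stop. gcd = 1 (last nonzero row D).
The gcd is 1, so 13 is invertible mod 28. The last nonzero row gives −6·28 + 13·13 = 1, so t = 13. So 13^(−1) ≡ 13 (mod 28). Verify: 13 · 13 = 169 ≡ 1 (mod 28). ✓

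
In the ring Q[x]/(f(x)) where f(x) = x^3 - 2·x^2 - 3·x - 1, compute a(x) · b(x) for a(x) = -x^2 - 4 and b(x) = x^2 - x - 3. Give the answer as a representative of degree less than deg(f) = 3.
First multiply in Q[x] without reducing: a · b = -x^4 + x^3 - x^2 + 4·x + 12. Now divide by f(x) = x^3 - 2·x^2 - 3·x - 1, eliminating the leading term at each step:
  leading term -x^4: subtract (-x)·f(x) = -x^4 + 2·x^3 + 3·x^2 + x, leaving -x^3 - 4·x^2 + 3·x + 12
  leading term -x^3: subtract (-1)·f(x) = -x^3 + 2·x^2 + 3·x + 1, leaving 11 - 6·x^2
The degree is now < 3, so this is the remainder. Hence a · b ≡ 11 - 6·x^2 in Q[x]/(f).

Final answer: a · b ≡ 11 - 6·x^2 (mod f(x))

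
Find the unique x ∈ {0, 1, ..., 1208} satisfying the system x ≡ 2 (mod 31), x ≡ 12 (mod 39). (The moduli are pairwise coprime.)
x ≡ 870 (mod 1209); the representative in [0, 1209) is 870

The moduli 31, 39 are pairwise coprime, so by the CRT there is a unique solution mod 31·39 = 1209.
Solve by successive substitution. Start with x ≡ 2 (mod 31).
  Combine with x ≡ 12 (mod 39): write x = 2 + 31·t and require 2 + 31·t ≡ 12 (mod 39), i.e. 31·t ≡ 12 − 2 ≡ 10 (mod 39). Since 31^(−1) ≡ 34 (mod 39), t ≡ 34·10 ≡ 28 (mod 39). So x ≡ 2 + 31·28 = 870 (mod 1209).
Unique solution in [0, 1209): x = 870.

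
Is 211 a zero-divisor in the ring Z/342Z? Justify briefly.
gcd(211, 342) = 1, so 211 is a unit in Z/342Z (it has a multiplicative inverse). A unit cannot be a zero-divisor: if 211·b ≡ 0 then multiplying both sides by 211^(−1) gives b ≡ 0. So 211 is not a zero-divisor.

Final answer: NO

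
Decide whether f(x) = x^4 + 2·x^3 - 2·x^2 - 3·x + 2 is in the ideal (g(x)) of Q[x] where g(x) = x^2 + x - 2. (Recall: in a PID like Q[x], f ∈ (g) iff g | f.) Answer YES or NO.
YES

In Q[x] the ideal (g) consists of all multiples of g, so f ∈ (g) iff g | f, i.e. iff the remainder of f on division by g is 0. Divide f by g (g is monic, so eliminate the leading term of the running remainder at each step):
  leading term x^4: subtract (x^2)·g(x) = x^4 + x^3 - 2·x^2, leaving x^3 - 3·x + 2
  leading term x^3: subtract (x)·g(x) = x^3 + x^2 - 2·x, leaving -x^2 - x + 2
  leading term -x^2: subtract (-1)·g(x) = -x^2 - x + 2, leaving 0
The remainder is 0, so f(x) = g(x) · h(x) with h(x) = x^2 + x - 1. Hence g | f, i.e. f ∈ (g).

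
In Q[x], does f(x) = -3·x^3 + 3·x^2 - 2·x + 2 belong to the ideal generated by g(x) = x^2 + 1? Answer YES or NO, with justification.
NO

In Q[x] the ideal (g) consists of all multiples of g, so f ∈ (g) iff g | f, i.e. iff the remainder of f on division by g is 0. Divide f by g (g is monic, so eliminate the leading term of the running remainder at each step):
  leading term -3·x^3: subtract (-3·x)·g(x) = -3·x^3 - 3·x, leaving 3·x^2 + x + 2
  leading term 3·x^2: subtract (3)·g(x) = 3·x^2 + 3, leaving x - 1
The remainder r(x) = x - 1 ≠ 0 (and deg r < deg g), so g ∤ f, i.e. f ∉ (g).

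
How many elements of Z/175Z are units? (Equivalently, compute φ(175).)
Z/175Z has φ(175) = 120 units

An element a ∈ Z/175Z is a unit iff gcd(a, 175) = 1, so the number of units is φ(175). φ is multiplicative, with φ(p^e) = p^e − p^(e−1). Factorise 175 = 5^2 · 7. Then
  φ(175) = (5^2 − 5^1) · (7 − 1) = 20 · 6 = 120.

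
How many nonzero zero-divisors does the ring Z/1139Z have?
In Z/1139Z each nonzero element is either a unit (gcd with 1139 is 1) or a zero-divisor (gcd > 1). The number of units is φ(1139): factorise 1139 = 17 · 67, so φ(1139) = (17 − 1) · (67 − 1) = 16 · 66 = 1056. The nonzero elements number 1139 − 1 = 1138. Hence the nonzero zero-divisors number 1138 − 1056 = 82.

Final answer: Z/1139Z has 82 nonzero zero-divisors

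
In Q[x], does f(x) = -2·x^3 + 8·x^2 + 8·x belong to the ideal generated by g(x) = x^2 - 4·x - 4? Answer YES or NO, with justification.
In Q[x] the ideal (g) consists of all multiples of g, so f ∈ (g) iff g | f, i.e. iff the remainder of f on division by g is 0. Divide f by g (g is monic, so eliminate the leading term of the running remainder at each step):
  leading term -2·x^3: subtract (-2·x)·g(x) = -2·x^3 + 8·x^2 + 8·x, leaving 0
The remainder is 0, so f(x) = g(x) · h(x) with h(x) = -2·x. Hence g | f, i.e. f ∈ (g).

Final answer: YES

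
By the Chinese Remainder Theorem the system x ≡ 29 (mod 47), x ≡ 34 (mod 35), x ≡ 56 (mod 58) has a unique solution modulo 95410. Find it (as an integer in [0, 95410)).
x ≡ 56664 (mod 95410); the representative in [0, 95410) is 56664

The moduli 47, 35, 58 are pairwise coprime, so by the CRT there is a unique solution mod 47·35·58 = 95410.
Solve by successive substitution. Start with x ≡ 29 (mod 47).
  Combine with x ≡ 34 (mod 35): write x = 29 + 47·t and require 29 + 47·t ≡ 34 (mod 35), i.e. 47·t ≡ 34 − 29 ≡ 5 (mod 35). Since 47^(−1) ≡ 3 (mod 35) (47 ≡ 12 (mod 35)), t ≡ 3·5 ≡ 15 (mod 35). So x ≡ 29 + 47·15 = 734 (mod 1645).
  Combine with x ≡ 56 (mod 58): write x = 734 + 1645·t and require 734 + 1645·t ≡ 56 (mod 58), i.e. 1645·t ≡ 56 − 734 ≡ 18 (mod 58). Since 1645^(−1) ≡ 47 (mod 58) (1645 ≡ 21 (mod 58)), t ≡ 47·18 ≡ 34 (mod 58). So x ≡ 734 + 1645·34 = 56664 (mod 95410).
Unique solution in [0, 95410): x = 56664.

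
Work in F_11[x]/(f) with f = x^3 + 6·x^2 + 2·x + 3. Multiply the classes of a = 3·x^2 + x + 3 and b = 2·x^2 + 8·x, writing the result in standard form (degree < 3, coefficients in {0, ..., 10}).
a · b ≡ 7·x^2 + 4·x + 8 (mod f(x))

Multiply as integer polynomials: a · b = 6·x^4 + 26·x^3 + 14·x^2 + 24·x. Reducing coefficients mod 11: a · b ≡ 6·x^4 + 4·x^3 + 3·x^2 + 2·x. Now divide by f(x) = x^3 + 6·x^2 + 2·x + 3 in F_11[x], eliminating the leading term at each step:
  leading term 6·x^4: subtract (6·x)·f(x) = 6·x^4 + 3·x^3 + x^2 + 7·x, leaving x^3 + 2·x^2 + 6·x (coefficients mod 11)
  leading term x^3: subtract (1)·f(x) = x^3 + 6·x^2 + 2·x + 3, leaving 7·x^2 + 4·x + 8 (coefficients mod 11)
The degree is now < 3, so this is the remainder. Hence a · b ≡ 7·x^2 + 4·x + 8 in F_11[x]/(f).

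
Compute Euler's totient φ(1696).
φ is multiplicative, with φ(p^e) = p^e − p^(e−1). Factorise 1696 = 2^5 · 53. Then
  φ(1696) = (2^5 − 2^4) · (53 − 1) = 16 · 52 = 832.

Final answer: φ(1696) = 832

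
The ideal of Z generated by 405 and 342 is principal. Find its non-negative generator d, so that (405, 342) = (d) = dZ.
In the PID Z, (a, b) is generated by gcd(a, b). Compute gcd(405, 342) with the extended Euclidean algorithm, tracking rows (r, s, t) with s·405 + t·342 = r:
  row A: (405, 1, 0)   [1·405 + 0·342 = 405]
  row B: (342, 0, 1)   [0·405 + 1·342 = 342]
  405 = 1·342 + 63   → row C = row A − 1·row B = (63, 1, −1)   [check: 1·405 − 1·342 = 63]
  342 = 5·63 + 27   → row D = row B − 5·row C = (27, −5, 6)   [check: −5·405 + 6·342 = 27]
  63 = 2·27 + 9   → row E = row C − 2·row D = (9, 11, −13)   [check: 11·405 − 13·342 = 9]
  27 = 3·9 + 0   → remainder 0, stop. gcd = 9 (last nonzero row E).
So gcd(405, 342) = 9, with Bézout identity 11·405 − 13·342 = 9. Containment (⊇): the Bézout identity exhibits 9 as an element of (405, 342), giving (9) ⊆ (405, 342). Containment (⊆): since 9 | 405 and 9 | 342 (405 = 9·45, 342 = 9·38), every Z-linear combination of 405 and 342 is divisible by 9, so (405, 342) ⊆ (9). Therefore (405, 342) = (9), d = 9.

Final answer: (405, 342) = (9); d = 9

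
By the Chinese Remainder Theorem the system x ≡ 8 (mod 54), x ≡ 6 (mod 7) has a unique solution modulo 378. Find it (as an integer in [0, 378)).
x ≡ 62 (mod 378); the representative in [0, 378) is 62

The moduli 54, 7 are pairwise coprime, so by the CRT there is a unique solution mod 54·7 = 378.
Solve by successive substitution. Start with x ≡ 8 (mod 54).
  Combine with x ≡ 6 (mod 7): write x = 8 + 54·t and require 8 + 54·t ≡ 6 (mod 7), i.e. 54·t ≡ 6 − 8 ≡ 5 (mod 7). Since 54^(−1) ≡ 3 (mod 7) (54 ≡ 5 (mod 7)), t ≡ 3·5 ≡ 1 (mod 7). So x ≡ 8 + 54·1 = 62 (mod 378).
Unique solution in [0, 378): x = 62.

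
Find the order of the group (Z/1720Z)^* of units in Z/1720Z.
(Z/1720Z)^* consists of the classes a with gcd(a, 1720) = 1, so its order is φ(1720). φ is multiplicative, with φ(p^e) = p^e − p^(e−1). Factorise 1720 = 2^3 · 5 · 43. Then
  φ(1720) = (2^3 − 2^2) · (5 − 1) · (43 − 1) = 4 · 4 · 42 = 672.
Thus |(Z/1720Z)^*| = 672.

Final answer: |(Z/1720Z)^*| = 672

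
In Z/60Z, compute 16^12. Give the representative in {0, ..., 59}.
Use repeated squaring. Binary(12) = 1100. Walk through the bits of the exponent 12 left-to-right: at each bit after the leading one, square the running value, then multiply by 16 if the bit is 1 (always reducing mod 60):
  bit 1 = 1 (leading): start with 16.
  bit 2 = 1: square 16^2 = 256 ≡ 16; bit is 1, so multiply 16·16 = 256 ≡ 16 (mod 60).
  bit 3 = 0: square 16^2 = 256 ≡ 16 (mod 60).
  bit 4 = 0: square 16^2 = 256 ≡ 16 (mod 60).
Final value: 16^12 ≡ 16 (mod 60).

Final answer: 16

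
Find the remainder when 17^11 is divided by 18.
17

Use repeated squaring. Binary(11) = 1011. Walk through the bits of the exponent 11 left-to-right: at each bit after the leading one, square the running value, then multiply by 17 if the bit is 1 (always reducing mod 18):
  bit 1 = 1 (leading): start with 17.
  bit 2 = 0: square 17^2 = 289 ≡ 1 (mod 18).
  bit 3 = 1: square 1^2 = 1; bit is 1, so multiply 1·17 = 17 (mod 18).
  bit 4 = 1: square 17^2 = 289 ≡ 1; bit is 1, so multiply 1·17 = 17 (mod 18).
Final value: 17^11 ≡ 17 (mod 18).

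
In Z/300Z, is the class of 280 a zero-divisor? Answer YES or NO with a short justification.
YES

gcd(280, 300) = 20 > 1, so 280 is not a unit in Z/300Z. In Z/nZ every nonzero non-unit is a zero-divisor: explicitly, take b = 300/gcd = 15 ≠ 0 (mod 300); then 280·15 = 4200 = 14·300, i.e. 280·15 ≡ 0 (mod 300). So 280 is a zero-divisor.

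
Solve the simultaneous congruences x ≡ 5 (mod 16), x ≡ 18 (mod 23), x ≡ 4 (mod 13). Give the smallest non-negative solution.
x ≡ 3813 (mod 4784); the representative in [0, 4784) is 3813

The moduli 16, 23, 13 are pairwise coprime, so by the CRT there is a unique solution mod 16·23·13 = 4784.
Solve by successive substitution. Start with x ≡ 5 (mod 16).
  Combine with x ≡ 18 (mod 23): write x = 5 + 16·t and require 5 + 16·t ≡ 18 (mod 23), i.e. 16·t ≡ 18 − 5 ≡ 13 (mod 23). Since 16^(−1) ≡ 13 (mod 23), t ≡ 13·13 ≡ 8 (mod 23). So x ≡ 5 + 16·8 = 133 (mod 368).
  Combine with x ≡ 4 (mod 13): write x = 133 + 368·t and require 133 + 368·t ≡ 4 (mod 13), i.e. 368·t ≡ 4 − 133 ≡ 1 (mod 13). Since 368^(−1) ≡ 10 (mod 13) (368 ≡ 4 (mod 13)), t ≡ 10·1 ≡ 10 (mod 13). So x ≡ 133 + 368·10 = 3813 (mod 4784).
Unique solution in [0, 4784): x = 3813.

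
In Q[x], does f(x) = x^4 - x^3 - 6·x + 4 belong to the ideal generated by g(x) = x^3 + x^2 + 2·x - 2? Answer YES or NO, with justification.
In Q[x] the ideal (g) consists of all multiples of g, so f ∈ (g) iff g | f, i.e. iff the remainder of f on division by g is 0. Divide f by g (g is monic, so eliminate the leading term of the running remainder at each step):
  leading term x^4: subtract (x)·g(x) = x^4 + x^3 + 2·x^2 - 2·x, leaving -2·x^3 - 2·x^2 - 4·x + 4
  leading term -2·x^3: subtract (-2)·g(x) = -2·x^3 - 2·x^2 - 4·x + 4, leaving 0
The remainder is 0, so f(x) = g(x) · h(x) with h(x) = x - 2. Hence g | f, i.e. f ∈ (g).

Final answer: YES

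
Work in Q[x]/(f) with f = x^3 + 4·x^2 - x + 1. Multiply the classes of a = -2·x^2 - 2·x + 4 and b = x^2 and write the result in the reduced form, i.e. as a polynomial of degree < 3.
First multiply in Q[x] without reducing: a · b = -2·x^4 - 2·x^3 + 4·x^2. Now divide by f(x) = x^3 + 4·x^2 - x + 1, eliminating the leading term at each step:
  leading term -2·x^4: subtract (-2·x)·f(x) = -2·x^4 - 8·x^3 + 2·x^2 - 2·x, leaving 6·x^3 + 2·x^2 + 2·x
  leading term 6·x^3: subtract (6)·f(x) = 6·x^3 + 24·x^2 - 6·x + 6, leaving -22·x^2 + 8·x - 6
The degree is now < 3, so this is the remainder. Hence a · b ≡ -22·x^2 + 8·x - 6 in Q[x]/(f).

Final answer: a · b ≡ -22·x^2 + 8·x - 6 (mod f(x))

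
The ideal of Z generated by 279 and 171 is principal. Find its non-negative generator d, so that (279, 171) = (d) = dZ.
In the PID Z, (a, b) is generated by gcd(a, b). Compute gcd(279, 171) with the extended Euclidean algorithm, tracking rows (r, s, t) with s·279 + t·171 = r:
  row A: (279, 1, 0)   [1·279 + 0·171 = 279]
  row B: (171, 0, 1)   [0·279 + 1·171 = 171]
  279 = 1·171 + 108   → row C = row A − 1·row B = (108, 1, −1)   [check: 1·279 − 1·171 = 108]
  171 = 1·108 + 63   → row D = row B − 1·row C = (63, −1, 2)   [check: −1·279 + 2·171 = 63]
  108 = 1·63 + 45   → row E = row C − 1·row D = (45, 2, −3)   [check: 2·279 − 3·171 = 45]
  63 = 1·45 + 18   → row F = row D − 1·row E = (18, −3, 5)   [check: −3·279 + 5·171 = 18]
  45 = 2·18 + 9   → row G = row E − 2·row F = (9, 8, −13)   [check: 8·279 − 13·171 = 9]
  18 = 2·9 + 0   → remainder 0, stop. gcd = 9 (last nonzero row G).
So gcd(279, 171) = 9, with Bézout identity 8·279 − 13·171 = 9. Containment (⊇): the Bézout identity exhibits 9 as an element of (279, 171), giving (9) ⊆ (279, 171). Containment (⊆): since 9 | 279 and 9 | 171 (279 = 9·31, 171 = 9·19), every Z-linear combination of 279 and 171 is divisible by 9, so (279, 171) ⊆ (9). Therefore (279, 171) = (9), d = 9.

Final answer: (279, 171) = (9); d = 9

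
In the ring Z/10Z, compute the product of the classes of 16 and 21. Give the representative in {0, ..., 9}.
6

Reduce the factors first: 16 ≡ 6, 21 ≡ 1 (mod 10), so 16 · 21 ≡ 6 · 1 (mod 10). 6 · 1 = 6. Dividing by 10: 6 = 0·10 + 6. So (16 · 21) mod 10 = 6.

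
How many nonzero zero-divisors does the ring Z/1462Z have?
In Z/1462Z each nonzero element is either a unit (gcd with 1462 is 1) or a zero-divisor (gcd > 1). The number of units is φ(1462): factorise 1462 = 2 · 17 · 43, so φ(1462) = (2 − 1) · (17 − 1) · (43 − 1) = 1 · 16 · 42 = 672. The nonzero elements number 1462 − 1 = 1461. Hence the nonzero zero-divisors number 1461 − 672 = 789.

Final answer: Z/1462Z has 789 nonzero zero-divisors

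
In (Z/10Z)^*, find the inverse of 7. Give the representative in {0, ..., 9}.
Apply the extended Euclidean algorithm to (10, 7), tracking rows (r, s, t) with s·10 + t·7 = r. Each division r_prev = q·r_cur + r_new produces the new row as (previous row) − q·(current row):
  row A: (10, 1, 0)   [1·10 + 0·7 = 10]
  row B: (7, 0, 1)   [0·10 + 1·7 = 7]
  10 = 1·7 + 3   → row C = row A − 1·row B = (3, 1, −1)   [check: 1·10 − 1·7 = 3]
  7 = 2·3 + 1   → row D = row B − 2·row C = (1, −2, 3)   [check: −2·10 + 3·7 = 1]
  3 = 3·1 + 0   → remainder 0, stop. gcd = 1 (last nonzero row D).
The gcd is 1, so 7 is invertible mod 10. The last nonzero row gives −2·10 + 3·7 = 1, so t = 3. So 7^(−1) ≡ 3 (mod 10). Verify: 7 · 3 = 21 ≡ 1 (mod 10). ✓

Final answer: 7^(−1) ≡ 3 (mod 10)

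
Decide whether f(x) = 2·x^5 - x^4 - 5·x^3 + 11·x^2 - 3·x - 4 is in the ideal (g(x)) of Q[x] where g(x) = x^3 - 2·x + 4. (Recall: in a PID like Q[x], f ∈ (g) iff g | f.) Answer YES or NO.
NO

In Q[x] the ideal (g) consists of all multiples of g, so f ∈ (g) iff g | f, i.e. iff the remainder of f on division by g is 0. Divide f by g (g is monic, so eliminate the leading term of the running remainder at each step):
  leading term 2·x^5: subtract (2·x^2)·g(x) = 2·x^5 - 4·x^3 + 8·x^2, leaving -x^4 - x^3 + 3·x^2 - 3·x - 4
  leading term -x^4: subtract (-x)·g(x) = -x^4 + 2·x^2 - 4·x, leaving -x^3 + x^2 + x - 4
  leading term -x^3: subtract (-1)·g(x) = -x^3 + 2·x - 4, leaving x^2 - x
The remainder r(x) = x^2 - x ≠ 0 (and deg r < deg g), so g ∤ f, i.e. f ∉ (g).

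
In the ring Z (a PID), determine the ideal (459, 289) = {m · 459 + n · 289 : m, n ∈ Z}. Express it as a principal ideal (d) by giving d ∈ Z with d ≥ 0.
(459, 289) = (17); d = 17

In the PID Z, (a, b) is generated by gcd(a, b). Compute gcd(459, 289) with the extended Euclidean algorithm, tracking rows (r, s, t) with s·459 + t·289 = r:
  row A: (459, 1, 0)   [1·459 + 0·289 = 459]
  row B: (289, 0, 1)   [0·459 + 1·289 = 289]
  459 = 1·289 + 170   → row C = row A − 1·row B = (170, 1, −1)   [check: 1·459 − 1·289 = 170]
  289 = 1·170 + 119   → row D = row B − 1·row C = (119, −1, 2)   [check: −1·459 + 2·289 = 119]
  170 = 1·119 + 51   → row E = row C − 1·row D = (51, 2, −3)   [check: 2·459 − 3·289 = 51]
  119 = 2·51 + 17   → row F = row D − 2·row E = (17, −5, 8)   [check: −5·459 + 8·289 = 17]
  51 = 3·17 + 0   → remainder 0, stop. gcd = 17 (last nonzero row F).
So gcd(459, 289) = 17, with Bézout identity −5·459 + 8·289 = 17. Containment (⊇): the Bézout identity exhibits 17 as an element of (459, 289), giving (17) ⊆ (459, 289). Containment (⊆): since 17 | 459 and 17 | 289 (459 = 17·27, 289 = 17·17), every Z-linear combination of 459 and 289 is divisible by 17, so (459, 289) ⊆ (17). Therefore (459, 289) = (17), d = 17.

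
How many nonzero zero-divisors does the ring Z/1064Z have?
Z/1064Z has 631 nonzero zero-divisors

In Z/1064Z each nonzero element is either a unit (gcd with 1064 is 1) or a zero-divisor (gcd > 1). The number of units is φ(1064): factorise 1064 = 2^3 · 7 · 19, so φ(1064) = (2^3 − 2^2) · (7 − 1) · (19 − 1) = 4 · 6 · 18 = 432. The nonzero elements number 1064 − 1 = 1063. Hence the nonzero zero-divisors number 1063 − 432 = 631.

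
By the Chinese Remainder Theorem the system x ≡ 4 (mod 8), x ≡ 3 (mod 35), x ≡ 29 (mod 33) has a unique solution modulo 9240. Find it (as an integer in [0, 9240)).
x ≡ 7388 (mod 9240); the representative in [0, 9240) is 7388

The moduli 8, 35, 33 are pairwise coprime, so by the CRT there is a unique solution mod 8·35·33 = 9240.
Solve by successive substitution. Start with x ≡ 4 (mod 8).
  Combine with x ≡ 3 (mod 35): write x = 4 + 8·t and require 4 + 8·t ≡ 3 (mod 35), i.e. 8·t ≡ 3 − 4 ≡ 34 (mod 35). Since 8^(−1) ≡ 22 (mod 35), t ≡ 22·34 ≡ 13 (mod 35). So x ≡ 4 + 8·13 = 108 (mod 280).
  Combine with x ≡ 29 (mod 33): write x = 108 + 280·t and require 108 + 280·t ≡ 29 (mod 33), i.e. 280·t ≡ 29 − 108 ≡ 20 (mod 33). Since 280^(−1) ≡ 31 (mod 33) (280 ≡ 16 (mod 33)), t ≡ 31·20 ≡ 26 (mod 33). So x ≡ 108 + 280·26 = 7388 (mod 9240).
Unique solution in [0, 9240): x = 7388.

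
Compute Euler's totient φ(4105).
φ(4105) = 3280

φ is multiplicative, with φ(p^e) = p^e − p^(e−1). Factorise 4105 = 5 · 821. Then
  φ(4105) = (5 − 1) · (821 − 1) = 4 · 820 = 3280.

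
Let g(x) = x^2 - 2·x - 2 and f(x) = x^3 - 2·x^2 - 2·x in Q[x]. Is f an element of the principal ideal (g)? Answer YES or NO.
YES

In Q[x] the ideal (g) consists of all multiples of g, so f ∈ (g) iff g | f, i.e. iff the remainder of f on division by g is 0. Divide f by g (g is monic, so eliminate the leading term of the running remainder at each step):
  leading term x^3: subtract (x)·g(x) = x^3 - 2·x^2 - 2·x, leaving 0
The remainder is 0, so f(x) = g(x) · h(x) with h(x) = x. Hence g | f, i.e. f ∈ (g).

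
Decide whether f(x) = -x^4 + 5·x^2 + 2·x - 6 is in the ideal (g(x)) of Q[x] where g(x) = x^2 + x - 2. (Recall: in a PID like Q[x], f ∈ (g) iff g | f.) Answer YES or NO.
In Q[x] the ideal (g) consists of all multiples of g, so f ∈ (g) iff g | f, i.e. iff the remainder of f on division by g is 0. Divide f by g (g is monic, so eliminate the leading term of the running remainder at each step):
  leading term -x^4: subtract (-x^2)·g(x) = -x^4 - x^3 + 2·x^2, leaving x^3 + 3·x^2 + 2·x - 6
  leading term x^3: subtract (x)·g(x) = x^3 + x^2 - 2·x, leaving 2·x^2 + 4·x - 6
  leading term 2·x^2: subtract (2)·g(x) = 2·x^2 + 2·x - 4, leaving 2·x - 2
The remainder r(x) = 2·x - 2 ≠ 0 (and deg r < deg g), so g ∤ f, i.e. f ∉ (g).

Final answer: NO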